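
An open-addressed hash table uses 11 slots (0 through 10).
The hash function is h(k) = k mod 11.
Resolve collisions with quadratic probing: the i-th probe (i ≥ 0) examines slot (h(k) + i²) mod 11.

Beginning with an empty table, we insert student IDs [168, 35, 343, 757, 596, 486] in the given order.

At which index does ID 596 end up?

0

168 hashes to 3; slot 3 is free -> place at 3.
35 hashes to 2; slot 2 is free -> place at 2.
343 hashes to 2; 2,3 taken -> place at 6.
757 hashes to 9; slot 9 is free -> place at 9.
596 hashes to 2; 2,3,6 taken -> place at 0.
486 hashes to 2; 2,3,6,0 taken -> place at 7.
Table: [596, -, 35, 168, -, -, 343, 486, -, 757, -]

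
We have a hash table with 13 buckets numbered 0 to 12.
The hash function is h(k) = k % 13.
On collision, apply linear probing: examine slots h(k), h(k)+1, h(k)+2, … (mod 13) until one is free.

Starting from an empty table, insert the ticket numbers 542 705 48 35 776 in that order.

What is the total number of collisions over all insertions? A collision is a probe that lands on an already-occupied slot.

6

542: h=9 => slot 9
705: h=3 => slot 3
48: h=9, probe 9,10 => slot 10
35: h=9, probe 9,10,11 => slot 11
776: h=9, probe 9,10,11,12 => slot 12
Table: [-, -, -, 705, -, -, -, -, -, 542, 48, 35, 776]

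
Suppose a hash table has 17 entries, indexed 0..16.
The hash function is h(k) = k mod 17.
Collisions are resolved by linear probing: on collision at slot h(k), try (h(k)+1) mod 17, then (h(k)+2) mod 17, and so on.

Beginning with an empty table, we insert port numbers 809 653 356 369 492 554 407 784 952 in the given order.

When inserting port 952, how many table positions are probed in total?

809: h=10 → slot 10
653: h=7 → slot 7
356: h=16 → slot 16
369: h=12 → slot 12
492: h=16, probe 16,0 → slot 0
554: h=10, probe 10,11 → slot 11
407: h=16, probe 16,0,1 → slot 1
784: h=2 → slot 2
952: h=0, probe 0,1,2,3 → slot 3
Table: [492, 407, 784, 952, —, —, —, 653, —, —, 809, 554, 369, —, —, —, 356]

4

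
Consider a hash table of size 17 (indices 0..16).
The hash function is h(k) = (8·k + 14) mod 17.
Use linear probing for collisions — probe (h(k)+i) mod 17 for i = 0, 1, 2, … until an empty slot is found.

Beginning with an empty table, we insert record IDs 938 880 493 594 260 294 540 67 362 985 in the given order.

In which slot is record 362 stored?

8

938: h=4 => slot 4
880: h=16 => slot 16
493: h=14 => slot 14
594: h=6 => slot 6
260: h=3 => slot 3
294: h=3, probe 3,4,5 => slot 5
540: h=16, probe 16,0 => slot 0
67: h=6, probe 6,7 => slot 7
362: h=3, probe 3,4,5,6,7,8 => slot 8
985: h=6, probe 6,7,8,9 => slot 9
Table: [540, -, -, 260, 938, 294, 594, 67, 362, 985, -, -, -, -, 493, -, 880]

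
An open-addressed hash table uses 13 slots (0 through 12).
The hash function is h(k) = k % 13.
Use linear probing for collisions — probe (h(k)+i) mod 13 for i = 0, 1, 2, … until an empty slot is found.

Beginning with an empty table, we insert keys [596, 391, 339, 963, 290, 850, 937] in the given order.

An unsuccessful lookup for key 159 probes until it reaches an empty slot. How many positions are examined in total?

Insert 596: h=11, slot 11 empty -> index 11.
Insert 391: h=1, slot 1 empty -> index 1.
Insert 339: h=1, slot 1 occupied -> index 2.
Insert 963: h=1, slots 1,2 occupied -> index 3.
Insert 290: h=4, slot 4 empty -> index 4.
Insert 850: h=5, slot 5 empty -> index 5.
Insert 937: h=1, slots 1,2,3,4,5 occupied -> index 6.
Table: [., 391, 339, 963, 290, 850, 937, ., ., ., ., 596, .]
Lookup 159: h=3, probe 3,4,5,6,7 → slot 7 empty, not found.

5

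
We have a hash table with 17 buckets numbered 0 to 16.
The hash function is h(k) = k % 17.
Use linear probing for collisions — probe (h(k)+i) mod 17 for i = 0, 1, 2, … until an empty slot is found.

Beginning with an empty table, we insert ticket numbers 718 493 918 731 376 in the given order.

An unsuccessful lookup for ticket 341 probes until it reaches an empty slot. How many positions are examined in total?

5

Insert 718: h=4, slot 4 empty => index 4.
Insert 493: h=0, slot 0 empty => index 0.
Insert 918: h=0, slot 0 occupied => index 1.
Insert 731: h=0, slots 0,1 occupied => index 2.
Insert 376: h=2, slot 2 occupied => index 3.
Table: [493, 918, 731, 376, 718, —, —, —, —, —, —, —, —, —, —, —, —]
Lookup 341: h=1, probe 1,2,3,4,5 → slot 5 empty, not found.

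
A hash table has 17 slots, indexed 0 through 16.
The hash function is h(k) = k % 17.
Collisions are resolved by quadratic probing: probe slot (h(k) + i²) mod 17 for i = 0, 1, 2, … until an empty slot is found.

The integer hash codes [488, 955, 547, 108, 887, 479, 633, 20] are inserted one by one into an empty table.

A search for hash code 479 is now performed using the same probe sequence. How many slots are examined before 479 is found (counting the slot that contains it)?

5

Insert 488: h=12, slot 12 empty => index 12.
Insert 955: h=3, slot 3 empty => index 3.
Insert 547: h=3, slot 3 occupied => index 4.
Insert 108: h=6, slot 6 empty => index 6.
Insert 887: h=3, slots 3,4 occupied => index 7.
Insert 479: h=3, slots 3,4,7,12 occupied => index 2.
Insert 633: h=4, slot 4 occupied => index 5.
Insert 20: h=3, slots 3,4,7,12,2 occupied => index 11.
Table: [-, -, 479, 955, 547, 633, 108, 887, -, -, -, 20, 488, -, -, -, -]
Lookup 479: h=3, probe 3,4,7,12,2 → found at 2.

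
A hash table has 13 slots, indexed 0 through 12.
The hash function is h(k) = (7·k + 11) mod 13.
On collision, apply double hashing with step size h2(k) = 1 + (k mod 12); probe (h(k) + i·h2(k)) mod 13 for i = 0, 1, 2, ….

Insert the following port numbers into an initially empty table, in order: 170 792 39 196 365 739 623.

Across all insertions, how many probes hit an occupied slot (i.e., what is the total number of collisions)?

9

Insert 170: h=5, slot 5 empty → index 5.
Insert 792: h=4, slot 4 empty → index 4.
Insert 39: h=11, slot 11 empty → index 11.
Insert 196: h=5, h2=5, slot 5 occupied → index 10.
Insert 365: h=5, h2=6, slots 5,11,4,10 occupied → index 3.
Insert 739: h=10, h2=8, slots 10,5 occupied → index 0.
Insert 623: h=4, h2=12, slots 4,3 occupied → index 2.
Table: [739, -, 623, 365, 792, 170, -, -, -, -, 196, 39, -]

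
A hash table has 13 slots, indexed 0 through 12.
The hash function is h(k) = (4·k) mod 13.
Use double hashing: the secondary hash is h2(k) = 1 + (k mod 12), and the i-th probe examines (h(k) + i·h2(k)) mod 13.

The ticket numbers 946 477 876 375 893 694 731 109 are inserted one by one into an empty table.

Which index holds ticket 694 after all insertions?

946 hashes to 1; slot 1 is free -> place at 1.
477 hashes to 10; slot 10 is free -> place at 10.
876 hashes to 7; slot 7 is free -> place at 7.
375 hashes to 5; slot 5 is free -> place at 5.
893 hashes to 10, h2=6; 10 taken -> place at 3.
694 hashes to 7, h2=11; 7,5,3,1 taken -> place at 12.
731 hashes to 12, h2=12; 12 taken -> place at 11.
109 hashes to 7, h2=2; 7 taken -> place at 9.
Table: [_, 946, _, 893, _, 375, _, 876, _, 109, 477, 731, 694]

12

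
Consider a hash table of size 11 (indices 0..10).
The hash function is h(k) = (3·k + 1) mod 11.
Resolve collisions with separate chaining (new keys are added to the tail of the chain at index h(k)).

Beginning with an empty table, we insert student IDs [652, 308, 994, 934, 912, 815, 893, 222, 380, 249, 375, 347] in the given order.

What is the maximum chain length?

2

Insert 652: h=10, bucket 10 empty -> new chain.
Insert 308: h=1, bucket 1 empty -> new chain.
Insert 994: h=2, bucket 2 empty -> new chain.
Insert 934: h=9, bucket 9 empty -> new chain.
Insert 912: h=9, bucket 9 nonempty -> append to chain.
Insert 815: h=4, bucket 4 empty -> new chain.
Insert 893: h=7, bucket 7 empty -> new chain.
Insert 222: h=7, bucket 7 nonempty -> append to chain.
Insert 380: h=8, bucket 8 empty -> new chain.
Insert 249: h=0, bucket 0 empty -> new chain.
Insert 375: h=4, bucket 4 nonempty -> append to chain.
Insert 347: h=8, bucket 8 nonempty -> append to chain.
Final buckets:
0: 249
1: 308
2: 994
3: —
4: 815 -> 375
5: —
6: —
7: 893 -> 222
8: 380 -> 347
9: 934 -> 912
10: 652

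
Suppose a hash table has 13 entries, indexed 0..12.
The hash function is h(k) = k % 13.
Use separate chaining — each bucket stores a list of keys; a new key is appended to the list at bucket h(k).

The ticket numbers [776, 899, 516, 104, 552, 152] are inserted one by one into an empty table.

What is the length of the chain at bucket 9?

3

776 → bucket 9
899 → bucket 2
516 → bucket 9 (collision)
104 → bucket 0
552 → bucket 6
152 → bucket 9 (collision)
Final buckets:
0: 104
1: —
2: 899
3: —
4: —
5: —
6: 552
7: —
8: —
9: 776 -> 516 -> 152
10: —
11: —
12: —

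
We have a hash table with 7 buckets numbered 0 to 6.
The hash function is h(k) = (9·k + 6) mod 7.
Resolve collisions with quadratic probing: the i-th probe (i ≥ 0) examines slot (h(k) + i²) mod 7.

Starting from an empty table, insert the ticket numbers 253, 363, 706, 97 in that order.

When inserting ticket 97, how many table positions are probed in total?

4

Insert 253: h=1, slot 1 empty => index 1.
Insert 363: h=4, slot 4 empty => index 4.
Insert 706: h=4, slot 4 occupied => index 5.
Insert 97: h=4, slots 4,5,1 occupied => index 6.
Table: [., 253, ., ., 363, 706, 97]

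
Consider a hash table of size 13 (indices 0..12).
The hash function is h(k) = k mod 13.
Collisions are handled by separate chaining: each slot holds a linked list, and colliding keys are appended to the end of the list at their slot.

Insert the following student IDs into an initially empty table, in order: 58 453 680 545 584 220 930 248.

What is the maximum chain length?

3

58 -> bucket 6
453 -> bucket 11
680 -> bucket 4
545 -> bucket 12
584 -> bucket 12 (collision)
220 -> bucket 12 (collision)
930 -> bucket 7
248 -> bucket 1
Final buckets:
0: .
1: 248
2: .
3: .
4: 680
5: .
6: 58
7: 930
8: .
9: .
10: .
11: 453
12: 545 -> 584 -> 220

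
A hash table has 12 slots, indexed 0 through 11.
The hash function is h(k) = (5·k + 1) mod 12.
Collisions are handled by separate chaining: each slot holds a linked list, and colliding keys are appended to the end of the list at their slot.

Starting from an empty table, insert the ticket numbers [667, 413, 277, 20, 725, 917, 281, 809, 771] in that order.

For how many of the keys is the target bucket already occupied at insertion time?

4

667 → bucket 0
413 → bucket 2
277 → bucket 6
20 → bucket 5
725 → bucket 2 (collision)
917 → bucket 2 (collision)
281 → bucket 2 (collision)
809 → bucket 2 (collision)
771 → bucket 4
Final buckets:
0: 667
1: _
2: 413 -> 725 -> 917 -> 281 -> 809
3: _
4: 771
5: 20
6: 277
7: _
8: _
9: _
10: _
11: _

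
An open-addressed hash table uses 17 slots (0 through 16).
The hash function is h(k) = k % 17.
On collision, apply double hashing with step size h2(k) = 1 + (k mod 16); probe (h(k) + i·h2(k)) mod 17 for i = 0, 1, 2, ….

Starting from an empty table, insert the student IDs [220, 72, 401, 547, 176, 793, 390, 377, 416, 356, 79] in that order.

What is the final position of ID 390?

13

220 hashes to 16; slot 16 is free → place at 16.
72 hashes to 4; slot 4 is free → place at 4.
401 hashes to 10; slot 10 is free → place at 10.
547 hashes to 3; slot 3 is free → place at 3.
176 hashes to 6; slot 6 is free → place at 6.
793 hashes to 11; slot 11 is free → place at 11.
390 hashes to 16, h2=7; 16,6 taken → place at 13.
377 hashes to 3, h2=10; 3,13,6,16 taken → place at 9.
416 hashes to 8; slot 8 is free → place at 8.
356 hashes to 16, h2=5; 16,4,9 taken → place at 14.
79 hashes to 11, h2=16; 11,10,9,8 taken → place at 7.
Table: [—, —, —, 547, 72, —, 176, 79, 416, 377, 401, 793, —, 390, 356, —, 220]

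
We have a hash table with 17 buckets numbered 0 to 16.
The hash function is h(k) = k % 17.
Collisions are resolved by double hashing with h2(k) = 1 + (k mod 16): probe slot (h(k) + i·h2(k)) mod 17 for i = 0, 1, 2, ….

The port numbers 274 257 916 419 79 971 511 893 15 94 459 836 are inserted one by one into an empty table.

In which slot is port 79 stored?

274 hashes to 2; slot 2 is free -> place at 2.
257 hashes to 2, h2=2; 2 taken -> place at 4.
916 hashes to 15; slot 15 is free -> place at 15.
419 hashes to 11; slot 11 is free -> place at 11.
79 hashes to 11, h2=16; 11 taken -> place at 10.
971 hashes to 2, h2=12; 2 taken -> place at 14.
511 hashes to 1; slot 1 is free -> place at 1.
893 hashes to 9; slot 9 is free -> place at 9.
15 hashes to 15, h2=16; 15,14 taken -> place at 13.
94 hashes to 9, h2=15; 9 taken -> place at 7.
459 hashes to 0; slot 0 is free -> place at 0.
836 hashes to 3; slot 3 is free -> place at 3.
Table: [459, 511, 274, 836, 257, ∅, ∅, 94, ∅, 893, 79, 419, ∅, 15, 971, 916, ∅]

10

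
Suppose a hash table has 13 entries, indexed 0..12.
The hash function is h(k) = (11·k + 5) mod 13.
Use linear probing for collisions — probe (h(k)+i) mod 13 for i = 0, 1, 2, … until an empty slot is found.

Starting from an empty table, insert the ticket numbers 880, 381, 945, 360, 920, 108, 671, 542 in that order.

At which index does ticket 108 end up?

12

880: h=0 => slot 0
381: h=10 => slot 10
945: h=0, probe 0,1 => slot 1
360: h=0, probe 0,1,2 => slot 2
920: h=11 => slot 11
108: h=10, probe 10,11,12 => slot 12
671: h=2, probe 2,3 => slot 3
542: h=0, probe 0,1,2,3,4 => slot 4
Table: [880, 945, 360, 671, 542, -, -, -, -, -, 381, 920, 108]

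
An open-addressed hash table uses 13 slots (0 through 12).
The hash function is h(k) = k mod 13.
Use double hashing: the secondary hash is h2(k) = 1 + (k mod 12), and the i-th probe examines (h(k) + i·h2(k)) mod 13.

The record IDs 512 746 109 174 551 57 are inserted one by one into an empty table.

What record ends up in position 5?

512

512: h=5 -> slot 5
746: h=5, h2=3, probe 5,8 -> slot 8
109: h=5, h2=2, probe 5,7 -> slot 7
174: h=5, h2=7, probe 5,12 -> slot 12
551: h=5, h2=12, probe 5,4 -> slot 4
57: h=5, h2=10, probe 5,2 -> slot 2
Table: [—, —, 57, —, 551, 512, —, 109, 746, —, —, —, 174]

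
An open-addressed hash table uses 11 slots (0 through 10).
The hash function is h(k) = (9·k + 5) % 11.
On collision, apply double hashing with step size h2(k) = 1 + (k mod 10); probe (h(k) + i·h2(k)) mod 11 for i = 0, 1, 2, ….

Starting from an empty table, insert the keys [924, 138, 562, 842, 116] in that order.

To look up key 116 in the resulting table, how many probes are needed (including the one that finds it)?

2

Insert 924: h=5, slot 5 empty -> index 5.
Insert 138: h=4, slot 4 empty -> index 4.
Insert 562: h=3, slot 3 empty -> index 3.
Insert 842: h=4, h2=3, slot 4 occupied -> index 7.
Insert 116: h=4, h2=7, slot 4 occupied -> index 0.
Table: [116, _, _, 562, 138, 924, _, 842, _, _, _]
Lookup 116: h=4, h2=7, probe 4,0 → found at 0.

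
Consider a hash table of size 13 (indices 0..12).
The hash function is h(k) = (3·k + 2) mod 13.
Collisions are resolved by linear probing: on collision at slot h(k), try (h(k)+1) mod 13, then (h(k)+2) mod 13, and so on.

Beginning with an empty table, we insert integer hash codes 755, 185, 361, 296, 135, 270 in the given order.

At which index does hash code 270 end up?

755 hashes to 5; slot 5 is free → place at 5.
185 hashes to 11; slot 11 is free → place at 11.
361 hashes to 6; slot 6 is free → place at 6.
296 hashes to 6; 6 taken → place at 7.
135 hashes to 4; slot 4 is free → place at 4.
270 hashes to 6; 6,7 taken → place at 8.
Table: [., ., ., ., 135, 755, 361, 296, 270, ., ., 185, .]

8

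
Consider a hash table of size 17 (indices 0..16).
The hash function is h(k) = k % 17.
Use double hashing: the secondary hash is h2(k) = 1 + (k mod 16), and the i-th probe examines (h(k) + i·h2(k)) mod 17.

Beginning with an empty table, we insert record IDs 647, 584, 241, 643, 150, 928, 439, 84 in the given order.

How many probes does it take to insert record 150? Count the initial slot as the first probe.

Insert 647: h=1, slot 1 empty -> index 1.
Insert 584: h=6, slot 6 empty -> index 6.
Insert 241: h=3, slot 3 empty -> index 3.
Insert 643: h=14, slot 14 empty -> index 14.
Insert 150: h=14, h2=7, slot 14 occupied -> index 4.
Insert 928: h=10, slot 10 empty -> index 10.
Insert 439: h=14, h2=8, slot 14 occupied -> index 5.
Insert 84: h=16, slot 16 empty -> index 16.
Table: [-, 647, -, 241, 150, 439, 584, -, -, -, 928, -, -, -, 643, -, 84]

2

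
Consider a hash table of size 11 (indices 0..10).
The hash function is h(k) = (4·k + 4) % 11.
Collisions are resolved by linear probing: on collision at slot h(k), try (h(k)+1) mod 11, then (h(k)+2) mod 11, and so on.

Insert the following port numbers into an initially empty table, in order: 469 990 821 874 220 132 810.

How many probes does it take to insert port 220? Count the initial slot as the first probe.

2

469: h=10 → slot 10
990: h=4 → slot 4
821: h=10, probe 10,0 → slot 0
874: h=2 → slot 2
220: h=4, probe 4,5 → slot 5
132: h=4, probe 4,5,6 → slot 6
810: h=10, probe 10,0,1 → slot 1
Table: [821, 810, 874, -, 990, 220, 132, -, -, -, 469]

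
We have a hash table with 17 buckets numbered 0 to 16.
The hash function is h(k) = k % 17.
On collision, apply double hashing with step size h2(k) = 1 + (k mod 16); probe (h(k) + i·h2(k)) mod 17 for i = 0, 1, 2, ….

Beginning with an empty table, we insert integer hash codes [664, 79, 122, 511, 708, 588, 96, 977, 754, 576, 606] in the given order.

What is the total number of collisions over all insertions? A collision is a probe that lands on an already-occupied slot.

664: h=1 -> slot 1
79: h=11 -> slot 11
122: h=3 -> slot 3
511: h=1, h2=16, probe 1,0 -> slot 0
708: h=11, h2=5, probe 11,16 -> slot 16
588: h=10 -> slot 10
96: h=11, h2=1, probe 11,12 -> slot 12
977: h=8 -> slot 8
754: h=6 -> slot 6
576: h=15 -> slot 15
606: h=11, h2=15, probe 11,9 -> slot 9
Table: [511, 664, —, 122, —, —, 754, —, 977, 606, 588, 79, 96, —, —, 576, 708]

4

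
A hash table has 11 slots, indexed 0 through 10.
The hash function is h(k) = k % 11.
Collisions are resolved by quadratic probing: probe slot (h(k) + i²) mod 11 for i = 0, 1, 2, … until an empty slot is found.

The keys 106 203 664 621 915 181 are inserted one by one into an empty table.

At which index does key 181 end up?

Insert 106: h=7, slot 7 empty -> index 7.
Insert 203: h=5, slot 5 empty -> index 5.
Insert 664: h=4, slot 4 empty -> index 4.
Insert 621: h=5, slot 5 occupied -> index 6.
Insert 915: h=2, slot 2 empty -> index 2.
Insert 181: h=5, slots 5,6 occupied -> index 9.
Table: [—, —, 915, —, 664, 203, 621, 106, —, 181, —]

9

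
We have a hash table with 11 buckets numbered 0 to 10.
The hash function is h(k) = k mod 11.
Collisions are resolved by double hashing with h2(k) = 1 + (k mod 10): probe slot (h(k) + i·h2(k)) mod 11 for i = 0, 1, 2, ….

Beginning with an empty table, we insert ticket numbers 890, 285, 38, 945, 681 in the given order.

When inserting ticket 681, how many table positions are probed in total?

890 hashes to 10; slot 10 is free => place at 10.
285 hashes to 10, h2=6; 10 taken => place at 5.
38 hashes to 5, h2=9; 5 taken => place at 3.
945 hashes to 10, h2=6; 10,5 taken => place at 0.
681 hashes to 10, h2=2; 10 taken => place at 1.
Table: [945, 681, ., 38, ., 285, ., ., ., ., 890]

2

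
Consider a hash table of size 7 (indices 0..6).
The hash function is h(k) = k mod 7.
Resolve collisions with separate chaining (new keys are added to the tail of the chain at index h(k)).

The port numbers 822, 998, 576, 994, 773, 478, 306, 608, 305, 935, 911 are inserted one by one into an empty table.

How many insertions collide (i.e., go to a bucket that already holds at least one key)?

4

822 → bucket 3
998 → bucket 4
576 → bucket 2
994 → bucket 0
773 → bucket 3 (collision)
478 → bucket 2 (collision)
306 → bucket 5
608 → bucket 6
305 → bucket 4 (collision)
935 → bucket 4 (collision)
911 → bucket 1
Final buckets:
0: 994
1: 911
2: 576 -> 478
3: 822 -> 773
4: 998 -> 305 -> 935
5: 306
6: 608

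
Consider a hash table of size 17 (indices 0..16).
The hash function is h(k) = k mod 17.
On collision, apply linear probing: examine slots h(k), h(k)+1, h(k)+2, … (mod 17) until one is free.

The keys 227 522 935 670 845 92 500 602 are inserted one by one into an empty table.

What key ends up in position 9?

227: h=6 -> slot 6
522: h=12 -> slot 12
935: h=0 -> slot 0
670: h=7 -> slot 7
845: h=12, probe 12,13 -> slot 13
92: h=7, probe 7,8 -> slot 8
500: h=7, probe 7,8,9 -> slot 9
602: h=7, probe 7,8,9,10 -> slot 10
Table: [935, ., ., ., ., ., 227, 670, 92, 500, 602, ., 522, 845, ., ., .]

500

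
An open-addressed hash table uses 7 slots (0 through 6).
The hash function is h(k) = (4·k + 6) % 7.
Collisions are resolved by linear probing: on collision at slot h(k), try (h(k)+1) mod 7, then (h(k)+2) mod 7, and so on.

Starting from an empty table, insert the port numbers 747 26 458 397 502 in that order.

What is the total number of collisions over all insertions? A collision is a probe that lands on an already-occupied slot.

Insert 747: h=5, slot 5 empty → index 5.
Insert 26: h=5, slot 5 occupied → index 6.
Insert 458: h=4, slot 4 empty → index 4.
Insert 397: h=5, slots 5,6 occupied → index 0.
Insert 502: h=5, slots 5,6,0 occupied → index 1.
Table: [397, 502, —, —, 458, 747, 26]

6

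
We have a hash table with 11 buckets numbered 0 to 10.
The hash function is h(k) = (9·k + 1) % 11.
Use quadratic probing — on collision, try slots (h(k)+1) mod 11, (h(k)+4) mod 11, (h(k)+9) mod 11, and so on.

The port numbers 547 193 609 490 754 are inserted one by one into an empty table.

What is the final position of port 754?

547: h=7 → slot 7
193: h=0 → slot 0
609: h=4 → slot 4
490: h=0, probe 0,1 → slot 1
754: h=0, probe 0,1,4,9 → slot 9
Table: [193, 490, _, _, 609, _, _, 547, _, 754, _]

9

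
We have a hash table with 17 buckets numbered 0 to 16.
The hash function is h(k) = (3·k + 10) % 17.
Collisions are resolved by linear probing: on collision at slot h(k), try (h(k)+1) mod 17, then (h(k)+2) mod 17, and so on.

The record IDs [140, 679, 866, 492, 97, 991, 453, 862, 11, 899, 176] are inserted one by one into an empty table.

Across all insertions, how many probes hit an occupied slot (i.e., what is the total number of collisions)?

140 hashes to 5; slot 5 is free -> place at 5.
679 hashes to 7; slot 7 is free -> place at 7.
866 hashes to 7; 7 taken -> place at 8.
492 hashes to 7; 7,8 taken -> place at 9.
97 hashes to 12; slot 12 is free -> place at 12.
991 hashes to 8; 8,9 taken -> place at 10.
453 hashes to 9; 9,10 taken -> place at 11.
862 hashes to 12; 12 taken -> place at 13.
11 hashes to 9; 9,10,11,12,13 taken -> place at 14.
899 hashes to 4; slot 4 is free -> place at 4.
176 hashes to 11; 11,12,13,14 taken -> place at 15.
Table: [—, —, —, —, 899, 140, —, 679, 866, 492, 991, 453, 97, 862, 11, 176, —]

17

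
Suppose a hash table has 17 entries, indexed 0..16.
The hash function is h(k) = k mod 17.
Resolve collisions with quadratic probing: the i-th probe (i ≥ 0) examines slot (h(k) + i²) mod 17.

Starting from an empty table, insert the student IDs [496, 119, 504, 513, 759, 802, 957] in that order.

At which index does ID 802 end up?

Insert 496: h=3, slot 3 empty -> index 3.
Insert 119: h=0, slot 0 empty -> index 0.
Insert 504: h=11, slot 11 empty -> index 11.
Insert 513: h=3, slot 3 occupied -> index 4.
Insert 759: h=11, slot 11 occupied -> index 12.
Insert 802: h=3, slots 3,4 occupied -> index 7.
Insert 957: h=5, slot 5 empty -> index 5.
Table: [119, _, _, 496, 513, 957, _, 802, _, _, _, 504, 759, _, _, _, _]

7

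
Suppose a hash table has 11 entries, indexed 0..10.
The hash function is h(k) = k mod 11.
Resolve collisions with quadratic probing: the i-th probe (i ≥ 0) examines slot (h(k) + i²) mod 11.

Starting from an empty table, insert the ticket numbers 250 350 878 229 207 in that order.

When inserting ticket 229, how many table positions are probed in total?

Insert 250: h=8, slot 8 empty => index 8.
Insert 350: h=9, slot 9 empty => index 9.
Insert 878: h=9, slot 9 occupied => index 10.
Insert 229: h=9, slots 9,10 occupied => index 2.
Insert 207: h=9, slots 9,10,2 occupied => index 7.
Table: [-, -, 229, -, -, -, -, 207, 250, 350, 878]

3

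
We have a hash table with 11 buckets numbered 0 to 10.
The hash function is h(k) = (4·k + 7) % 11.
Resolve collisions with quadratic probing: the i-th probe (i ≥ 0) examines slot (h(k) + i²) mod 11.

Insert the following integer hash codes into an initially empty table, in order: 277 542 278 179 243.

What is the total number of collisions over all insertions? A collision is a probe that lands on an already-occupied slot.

3

277 hashes to 4; slot 4 is free → place at 4.
542 hashes to 8; slot 8 is free → place at 8.
278 hashes to 8; 8 taken → place at 9.
179 hashes to 8; 8,9 taken → place at 1.
243 hashes to 0; slot 0 is free → place at 0.
Table: [243, 179, —, —, 277, —, —, —, 542, 278, —]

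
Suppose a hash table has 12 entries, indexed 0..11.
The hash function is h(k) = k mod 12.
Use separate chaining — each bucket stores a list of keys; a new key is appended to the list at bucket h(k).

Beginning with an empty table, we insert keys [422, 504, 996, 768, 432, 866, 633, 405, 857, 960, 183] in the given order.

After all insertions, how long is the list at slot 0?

5

422 -> bucket 2
504 -> bucket 0
996 -> bucket 0 (collision)
768 -> bucket 0 (collision)
432 -> bucket 0 (collision)
866 -> bucket 2 (collision)
633 -> bucket 9
405 -> bucket 9 (collision)
857 -> bucket 5
960 -> bucket 0 (collision)
183 -> bucket 3
Final buckets:
0: 504 -> 996 -> 768 -> 432 -> 960
1: ∅
2: 422 -> 866
3: 183
4: ∅
5: 857
6: ∅
7: ∅
8: ∅
9: 633 -> 405
10: ∅
11: ∅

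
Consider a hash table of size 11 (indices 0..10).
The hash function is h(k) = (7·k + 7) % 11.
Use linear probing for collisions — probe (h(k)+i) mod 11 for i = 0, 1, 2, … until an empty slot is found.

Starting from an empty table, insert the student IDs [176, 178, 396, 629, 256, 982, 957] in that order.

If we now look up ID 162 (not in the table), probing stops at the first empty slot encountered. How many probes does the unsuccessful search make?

6

176: h=7 -> slot 7
178: h=10 -> slot 10
396: h=7, probe 7,8 -> slot 8
629: h=10, probe 10,0 -> slot 0
256: h=6 -> slot 6
982: h=6, probe 6,7,8,9 -> slot 9
957: h=7, probe 7,8,9,10,0,1 -> slot 1
Table: [629, 957, ∅, ∅, ∅, ∅, 256, 176, 396, 982, 178]
Lookup 162: h=8, probe 8,9,10,0,1,2 → slot 2 empty, not found.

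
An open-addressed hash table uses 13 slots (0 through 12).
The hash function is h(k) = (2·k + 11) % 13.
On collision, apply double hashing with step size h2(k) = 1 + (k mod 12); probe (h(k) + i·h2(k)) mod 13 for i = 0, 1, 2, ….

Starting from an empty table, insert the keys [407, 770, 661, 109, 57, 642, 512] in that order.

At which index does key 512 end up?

407 hashes to 6; slot 6 is free → place at 6.
770 hashes to 4; slot 4 is free → place at 4.
661 hashes to 7; slot 7 is free → place at 7.
109 hashes to 8; slot 8 is free → place at 8.
57 hashes to 8, h2=10; 8 taken → place at 5.
642 hashes to 8, h2=7; 8 taken → place at 2.
512 hashes to 8, h2=9; 8,4 taken → place at 0.
Table: [512, ∅, 642, ∅, 770, 57, 407, 661, 109, ∅, ∅, ∅, ∅]

0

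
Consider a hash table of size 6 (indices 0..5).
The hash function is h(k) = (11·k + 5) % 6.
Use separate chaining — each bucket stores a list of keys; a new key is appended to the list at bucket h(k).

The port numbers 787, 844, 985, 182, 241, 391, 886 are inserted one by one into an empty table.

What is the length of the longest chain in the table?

Insert 787: h=4, bucket 4 empty -> new chain.
Insert 844: h=1, bucket 1 empty -> new chain.
Insert 985: h=4, bucket 4 nonempty -> append to chain.
Insert 182: h=3, bucket 3 empty -> new chain.
Insert 241: h=4, bucket 4 nonempty -> append to chain.
Insert 391: h=4, bucket 4 nonempty -> append to chain.
Insert 886: h=1, bucket 1 nonempty -> append to chain.
Final buckets:
0: -
1: 844 -> 886
2: -
3: 182
4: 787 -> 985 -> 241 -> 391
5: -

4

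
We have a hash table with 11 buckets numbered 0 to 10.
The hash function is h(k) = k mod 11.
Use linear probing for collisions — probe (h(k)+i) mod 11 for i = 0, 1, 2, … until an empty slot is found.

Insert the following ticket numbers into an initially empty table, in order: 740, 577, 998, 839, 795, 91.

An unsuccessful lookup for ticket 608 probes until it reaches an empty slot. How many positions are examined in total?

7

740 hashes to 3; slot 3 is free => place at 3.
577 hashes to 5; slot 5 is free => place at 5.
998 hashes to 8; slot 8 is free => place at 8.
839 hashes to 3; 3 taken => place at 4.
795 hashes to 3; 3,4,5 taken => place at 6.
91 hashes to 3; 3,4,5,6 taken => place at 7.
Table: [-, -, -, 740, 839, 577, 795, 91, 998, -, -]
Lookup 608: h=3, probe 3,4,5,6,7,8,9 → slot 9 empty, not found.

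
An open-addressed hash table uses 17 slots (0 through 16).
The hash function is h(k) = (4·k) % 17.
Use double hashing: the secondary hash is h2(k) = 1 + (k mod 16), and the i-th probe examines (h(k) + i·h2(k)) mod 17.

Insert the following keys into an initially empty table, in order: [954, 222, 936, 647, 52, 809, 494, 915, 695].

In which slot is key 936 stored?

954 hashes to 8; slot 8 is free -> place at 8.
222 hashes to 4; slot 4 is free -> place at 4.
936 hashes to 4, h2=9; 4 taken -> place at 13.
647 hashes to 4, h2=8; 4 taken -> place at 12.
52 hashes to 4, h2=5; 4 taken -> place at 9.
809 hashes to 6; slot 6 is free -> place at 6.
494 hashes to 4, h2=15; 4 taken -> place at 2.
915 hashes to 5; slot 5 is free -> place at 5.
695 hashes to 9, h2=8; 9 taken -> place at 0.
Table: [695, ∅, 494, ∅, 222, 915, 809, ∅, 954, 52, ∅, ∅, 647, 936, ∅, ∅, ∅]

13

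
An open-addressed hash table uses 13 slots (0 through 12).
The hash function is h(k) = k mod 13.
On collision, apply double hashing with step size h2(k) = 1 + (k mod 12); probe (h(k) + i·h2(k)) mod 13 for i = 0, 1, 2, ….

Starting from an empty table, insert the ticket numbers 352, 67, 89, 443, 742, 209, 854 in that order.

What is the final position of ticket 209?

Insert 352: h=1, slot 1 empty -> index 1.
Insert 67: h=2, slot 2 empty -> index 2.
Insert 89: h=11, slot 11 empty -> index 11.
Insert 443: h=1, h2=12, slot 1 occupied -> index 0.
Insert 742: h=1, h2=11, slot 1 occupied -> index 12.
Insert 209: h=1, h2=6, slot 1 occupied -> index 7.
Insert 854: h=9, slot 9 empty -> index 9.
Table: [443, 352, 67, —, —, —, —, 209, —, 854, —, 89, 742]

7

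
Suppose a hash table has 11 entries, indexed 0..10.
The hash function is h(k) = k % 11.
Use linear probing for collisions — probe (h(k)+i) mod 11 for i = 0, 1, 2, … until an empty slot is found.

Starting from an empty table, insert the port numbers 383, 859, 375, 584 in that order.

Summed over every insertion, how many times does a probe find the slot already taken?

Insert 383: h=9, slot 9 empty -> index 9.
Insert 859: h=1, slot 1 empty -> index 1.
Insert 375: h=1, slot 1 occupied -> index 2.
Insert 584: h=1, slots 1,2 occupied -> index 3.
Table: [-, 859, 375, 584, -, -, -, -, -, 383, -]

3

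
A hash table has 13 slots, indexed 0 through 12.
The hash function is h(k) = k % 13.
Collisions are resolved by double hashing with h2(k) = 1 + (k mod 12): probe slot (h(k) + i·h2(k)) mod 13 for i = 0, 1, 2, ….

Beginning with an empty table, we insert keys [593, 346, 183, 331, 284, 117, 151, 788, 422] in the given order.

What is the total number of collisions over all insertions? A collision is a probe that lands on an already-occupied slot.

7

593 hashes to 8; slot 8 is free -> place at 8.
346 hashes to 8, h2=11; 8 taken -> place at 6.
183 hashes to 1; slot 1 is free -> place at 1.
331 hashes to 6, h2=8; 6,1 taken -> place at 9.
284 hashes to 11; slot 11 is free -> place at 11.
117 hashes to 0; slot 0 is free -> place at 0.
151 hashes to 8, h2=8; 8 taken -> place at 3.
788 hashes to 8, h2=9; 8 taken -> place at 4.
422 hashes to 6, h2=3; 6,9 taken -> place at 12.
Table: [117, 183, -, 151, 788, -, 346, -, 593, 331, -, 284, 422]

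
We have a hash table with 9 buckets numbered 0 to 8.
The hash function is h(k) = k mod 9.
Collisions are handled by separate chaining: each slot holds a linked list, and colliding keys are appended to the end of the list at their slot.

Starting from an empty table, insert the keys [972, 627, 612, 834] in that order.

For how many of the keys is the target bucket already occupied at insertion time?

Insert 972: h=0, bucket 0 empty -> new chain.
Insert 627: h=6, bucket 6 empty -> new chain.
Insert 612: h=0, bucket 0 nonempty -> append to chain.
Insert 834: h=6, bucket 6 nonempty -> append to chain.
Final buckets:
0: 972 -> 612
1: _
2: _
3: _
4: _
5: _
6: 627 -> 834
7: _
8: _

2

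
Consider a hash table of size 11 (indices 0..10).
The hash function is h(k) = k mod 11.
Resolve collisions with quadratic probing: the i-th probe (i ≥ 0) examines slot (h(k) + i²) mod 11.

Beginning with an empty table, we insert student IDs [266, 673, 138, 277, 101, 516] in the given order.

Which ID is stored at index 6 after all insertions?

138

Insert 266: h=2, slot 2 empty -> index 2.
Insert 673: h=2, slot 2 occupied -> index 3.
Insert 138: h=6, slot 6 empty -> index 6.
Insert 277: h=2, slots 2,3,6 occupied -> index 0.
Insert 101: h=2, slots 2,3,6,0 occupied -> index 7.
Insert 516: h=10, slot 10 empty -> index 10.
Table: [277, ∅, 266, 673, ∅, ∅, 138, 101, ∅, ∅, 516]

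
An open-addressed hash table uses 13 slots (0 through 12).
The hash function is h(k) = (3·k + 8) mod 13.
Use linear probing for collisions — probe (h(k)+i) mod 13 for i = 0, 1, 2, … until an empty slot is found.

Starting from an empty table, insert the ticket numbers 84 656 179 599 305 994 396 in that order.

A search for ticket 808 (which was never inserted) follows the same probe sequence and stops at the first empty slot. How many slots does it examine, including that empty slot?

84: h=0 -> slot 0
656: h=0, probe 0,1 -> slot 1
179: h=12 -> slot 12
599: h=11 -> slot 11
305: h=0, probe 0,1,2 -> slot 2
994: h=0, probe 0,1,2,3 -> slot 3
396: h=0, probe 0,1,2,3,4 -> slot 4
Table: [84, 656, 305, 994, 396, ∅, ∅, ∅, ∅, ∅, ∅, 599, 179]
Lookup 808: h=1, probe 1,2,3,4,5 → slot 5 empty, not found.

5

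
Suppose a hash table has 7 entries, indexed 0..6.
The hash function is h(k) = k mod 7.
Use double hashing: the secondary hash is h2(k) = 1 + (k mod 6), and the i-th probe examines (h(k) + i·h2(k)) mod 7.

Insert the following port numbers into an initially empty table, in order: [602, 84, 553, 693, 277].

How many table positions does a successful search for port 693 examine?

Insert 602: h=0, slot 0 empty -> index 0.
Insert 84: h=0, h2=1, slot 0 occupied -> index 1.
Insert 553: h=0, h2=2, slot 0 occupied -> index 2.
Insert 693: h=0, h2=4, slot 0 occupied -> index 4.
Insert 277: h=4, h2=2, slot 4 occupied -> index 6.
Table: [602, 84, 553, -, 693, -, 277]
Lookup 693: h=0, h2=4, probe 0,4 → found at 4.

2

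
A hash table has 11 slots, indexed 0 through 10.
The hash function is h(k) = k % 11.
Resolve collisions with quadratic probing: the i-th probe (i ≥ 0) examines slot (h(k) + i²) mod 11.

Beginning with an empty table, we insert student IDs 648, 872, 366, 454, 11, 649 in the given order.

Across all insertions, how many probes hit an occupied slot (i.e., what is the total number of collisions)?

4

Insert 648: h=10, slot 10 empty -> index 10.
Insert 872: h=3, slot 3 empty -> index 3.
Insert 366: h=3, slot 3 occupied -> index 4.
Insert 454: h=3, slots 3,4 occupied -> index 7.
Insert 11: h=0, slot 0 empty -> index 0.
Insert 649: h=0, slot 0 occupied -> index 1.
Table: [11, 649, _, 872, 366, _, _, 454, _, _, 648]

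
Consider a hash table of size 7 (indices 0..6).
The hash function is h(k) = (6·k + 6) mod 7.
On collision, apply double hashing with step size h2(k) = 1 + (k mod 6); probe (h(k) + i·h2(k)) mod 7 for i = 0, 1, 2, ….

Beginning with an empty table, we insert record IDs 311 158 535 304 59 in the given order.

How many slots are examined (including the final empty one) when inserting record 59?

4

311 hashes to 3; slot 3 is free -> place at 3.
158 hashes to 2; slot 2 is free -> place at 2.
535 hashes to 3, h2=2; 3 taken -> place at 5.
304 hashes to 3, h2=5; 3 taken -> place at 1.
59 hashes to 3, h2=6; 3,2,1 taken -> place at 0.
Table: [59, 304, 158, 311, _, 535, _]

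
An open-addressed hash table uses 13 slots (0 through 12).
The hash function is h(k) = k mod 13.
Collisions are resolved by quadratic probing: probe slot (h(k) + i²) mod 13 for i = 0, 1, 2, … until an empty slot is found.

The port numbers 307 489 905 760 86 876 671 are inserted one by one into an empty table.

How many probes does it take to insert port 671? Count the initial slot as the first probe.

5

307: h=8 -> slot 8
489: h=8, probe 8,9 -> slot 9
905: h=8, probe 8,9,12 -> slot 12
760: h=6 -> slot 6
86: h=8, probe 8,9,12,4 -> slot 4
876: h=5 -> slot 5
671: h=8, probe 8,9,12,4,11 -> slot 11
Table: [_, _, _, _, 86, 876, 760, _, 307, 489, _, 671, 905]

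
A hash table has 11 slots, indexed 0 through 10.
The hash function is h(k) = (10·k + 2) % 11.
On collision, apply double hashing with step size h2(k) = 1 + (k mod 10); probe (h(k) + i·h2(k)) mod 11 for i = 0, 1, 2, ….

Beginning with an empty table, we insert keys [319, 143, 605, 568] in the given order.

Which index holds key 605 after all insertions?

Insert 319: h=2, slot 2 empty => index 2.
Insert 143: h=2, h2=4, slot 2 occupied => index 6.
Insert 605: h=2, h2=6, slot 2 occupied => index 8.
Insert 568: h=6, h2=9, slot 6 occupied => index 4.
Table: [—, —, 319, —, 568, —, 143, —, 605, —, —]

8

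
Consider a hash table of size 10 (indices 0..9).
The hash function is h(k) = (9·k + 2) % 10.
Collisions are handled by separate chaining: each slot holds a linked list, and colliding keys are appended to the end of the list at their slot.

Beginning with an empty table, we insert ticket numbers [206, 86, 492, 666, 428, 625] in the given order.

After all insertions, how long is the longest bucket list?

3

206 -> bucket 6
86 -> bucket 6 (collision)
492 -> bucket 0
666 -> bucket 6 (collision)
428 -> bucket 4
625 -> bucket 7
Final buckets:
0: 492
1: _
2: _
3: _
4: 428
5: _
6: 206 -> 86 -> 666
7: 625
8: _
9: _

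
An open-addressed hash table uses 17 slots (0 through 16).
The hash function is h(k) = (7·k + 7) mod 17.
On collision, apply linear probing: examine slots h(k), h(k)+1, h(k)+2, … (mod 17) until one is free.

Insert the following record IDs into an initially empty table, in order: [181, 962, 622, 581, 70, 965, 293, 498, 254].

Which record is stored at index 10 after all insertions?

622

181 hashes to 16; slot 16 is free → place at 16.
962 hashes to 9; slot 9 is free → place at 9.
622 hashes to 9; 9 taken → place at 10.
581 hashes to 11; slot 11 is free → place at 11.
70 hashes to 4; slot 4 is free → place at 4.
965 hashes to 13; slot 13 is free → place at 13.
293 hashes to 1; slot 1 is free → place at 1.
498 hashes to 8; slot 8 is free → place at 8.
254 hashes to 0; slot 0 is free → place at 0.
Table: [254, 293, _, _, 70, _, _, _, 498, 962, 622, 581, _, 965, _, _, 181]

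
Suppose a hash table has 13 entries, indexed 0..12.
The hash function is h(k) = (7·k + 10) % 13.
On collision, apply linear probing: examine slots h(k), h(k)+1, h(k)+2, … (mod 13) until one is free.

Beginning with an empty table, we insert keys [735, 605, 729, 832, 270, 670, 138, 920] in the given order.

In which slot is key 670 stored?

9

Insert 735: h=7, slot 7 empty → index 7.
Insert 605: h=7, slot 7 occupied → index 8.
Insert 729: h=4, slot 4 empty → index 4.
Insert 832: h=10, slot 10 empty → index 10.
Insert 270: h=2, slot 2 empty → index 2.
Insert 670: h=7, slots 7,8 occupied → index 9.
Insert 138: h=1, slot 1 empty → index 1.
Insert 920: h=2, slot 2 occupied → index 3.
Table: [-, 138, 270, 920, 729, -, -, 735, 605, 670, 832, -, -]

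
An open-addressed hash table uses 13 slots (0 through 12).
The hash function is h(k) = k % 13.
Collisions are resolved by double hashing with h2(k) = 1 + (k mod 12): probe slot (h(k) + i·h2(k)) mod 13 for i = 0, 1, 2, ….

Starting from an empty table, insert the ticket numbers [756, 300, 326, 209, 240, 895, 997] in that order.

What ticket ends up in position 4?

326

Insert 756: h=2, slot 2 empty => index 2.
Insert 300: h=1, slot 1 empty => index 1.
Insert 326: h=1, h2=3, slot 1 occupied => index 4.
Insert 209: h=1, h2=6, slot 1 occupied => index 7.
Insert 240: h=6, slot 6 empty => index 6.
Insert 895: h=11, slot 11 empty => index 11.
Insert 997: h=9, slot 9 empty => index 9.
Table: [∅, 300, 756, ∅, 326, ∅, 240, 209, ∅, 997, ∅, 895, ∅]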